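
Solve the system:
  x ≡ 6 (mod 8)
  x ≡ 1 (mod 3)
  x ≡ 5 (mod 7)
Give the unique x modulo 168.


Moduli 8, 3, 7 are pairwise coprime; by CRT there is a unique solution modulo M = 8 · 3 · 7 = 168.
Solve pairwise, accumulating the modulus:
  Start with x ≡ 6 (mod 8).
  Combine with x ≡ 1 (mod 3): since gcd(8, 3) = 1, we get a unique residue mod 24.
    Write x = 6 + 8·t and substitute into x ≡ 1 (mod 3): 8·t ≡ 1 − 6 = -5 (mod 3).
    Reduce coefficients mod 3: 2·t ≡ 1 (mod 3).
    The inverse of 2 mod 3 is 2 (since 2·2 = 4 = 1·3 + 1), so t ≡ 2·1 = 2 ≡ 2 (mod 3).
    Then x = 6 + 8·2 = 22, valid modulo lcm(8, 3) = 24: x ≡ 22 (mod 24).
  Combine with x ≡ 5 (mod 7): since gcd(24, 7) = 1, we get a unique residue mod 168.
    Write x = 22 + 24·t and substitute into x ≡ 5 (mod 7): 24·t ≡ 5 − 22 = -17 (mod 7).
    Reduce coefficients mod 7: 3·t ≡ 4 (mod 7).
    The inverse of 3 mod 7 is 5 (since 3·5 = 15 = 2·7 + 1), so t ≡ 5·4 = 20 ≡ 6 (mod 7).
    Then x = 22 + 24·6 = 166, valid modulo lcm(24, 7) = 168: x ≡ 166 (mod 168).
Verify: 166 mod 8 = 6 ✓, 166 mod 3 = 1 ✓, 166 mod 7 = 5 ✓.

x ≡ 166 (mod 168).


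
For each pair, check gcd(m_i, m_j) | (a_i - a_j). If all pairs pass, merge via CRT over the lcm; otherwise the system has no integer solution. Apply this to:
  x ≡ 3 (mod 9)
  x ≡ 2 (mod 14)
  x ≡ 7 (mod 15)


Moduli 9, 14, 15 are not pairwise coprime, so CRT works modulo lcm(m_i) when all pairwise compatibility conditions hold.
Pairwise compatibility: gcd(m_i, m_j) must divide a_i - a_j for every pair.
Merge one congruence at a time:
  Start: x ≡ 3 (mod 9).
  Combine with x ≡ 2 (mod 14): gcd(9, 14) = 1; 2 - 3 = -1, which IS divisible by 1, so compatible.
    Write x = 3 + 9·t and substitute into x ≡ 2 (mod 14): 9·t ≡ 2 − 3 = -1 (mod 14).
    Reduce coefficients mod 14: 9·t ≡ 13 (mod 14).
    The inverse of 9 mod 14 is 11 (since 9·11 = 99 = 7·14 + 1), so t ≡ 11·13 = 143 ≡ 3 (mod 14).
    Then x = 3 + 9·3 = 30, valid modulo lcm(9, 14) = 126: x ≡ 30 (mod 126).
  Combine with x ≡ 7 (mod 15): gcd(126, 15) = 3, and 7 - 30 = -23 is NOT divisible by 3.
    ⇒ system is inconsistent (no integer solution).

No solution (the system is inconsistent).


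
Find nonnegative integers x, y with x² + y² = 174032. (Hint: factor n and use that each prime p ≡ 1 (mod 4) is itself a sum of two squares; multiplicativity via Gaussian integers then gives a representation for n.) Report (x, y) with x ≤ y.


Step 1: Factor n = 174032 = 2^4 · 73 · 149.
Step 2: Check the mod-4 condition on each prime factor: 2 = 2 (special); 73 ≡ 1 (mod 4), exponent 1; 149 ≡ 1 (mod 4), exponent 1.
All primes ≡ 3 (mod 4) appear to even exponent (or don't appear), so by the two-squares theorem n IS expressible as a sum of two squares.
Step 3: Build a representation. Group n = k² · m with k = 4 and m = 73 · 149 = 10877 (a product of primes ≡ 1 (mod 4)); a representation of m scales to one of n via (k·x)² + (k·y)² = k²(x² + y²). Each prime p ≡ 1 (mod 4) is itself a sum of two squares; find a² by testing p − a² for a perfect square:
  73: 73 − 1² = 72, 73 − 2² = 69, 73 − 3² = 64 = 8² ⇒ 73 = 3² + 8².
  149: 149 − 1² = 148, 149 − 2² = 145, 149 − 3² = 140, 149 − 4² = 133, 149 − 5² = 124, 149 − 6² = 113, 149 − 7² = 100 = 10² ⇒ 149 = 7² + 10².
  Combine using the Brahmagupta–Fibonacci identity (a² + b²)(c² + d²) = (ac − bd)² + (ad + bc)² = (ac + bd)² + (ad − bc)²:
  73 · 149 = 10877: from (3² + 8²)(7² + 10²), take (3·7 − 8·10, 3·10 + 8·7) = (21 − 80, 30 + 56) = (-59, 86); dropping signs (only squares matter) gives (59, 86); check 59² + 86² = 3481 + 7396 = 10877 ✓.
  Scale by k = 4: (4·59, 4·86) = (236, 344).
Step 4: Order so x ≤ y and verify: 236² + 344² = 55696 + 118336 = 174032 = n. ✓

n = 174032 = 236² + 344² (one valid representation with x ≤ y).


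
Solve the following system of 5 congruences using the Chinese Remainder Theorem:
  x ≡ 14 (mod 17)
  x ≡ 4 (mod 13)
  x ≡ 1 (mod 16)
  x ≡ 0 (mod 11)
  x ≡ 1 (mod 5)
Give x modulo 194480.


Product of moduli M = 17 · 13 · 16 · 11 · 5 = 194480.
Merge one congruence at a time:
  Start: x ≡ 14 (mod 17).
  Combine with x ≡ 4 (mod 13); new modulus lcm = 221.
    Write x = 14 + 17·t and substitute into x ≡ 4 (mod 13): 17·t ≡ 4 − 14 = -10 (mod 13).
    Reduce coefficients mod 13: 4·t ≡ 3 (mod 13).
    The inverse of 4 mod 13 is 10 (since 4·10 = 40 = 3·13 + 1), so t ≡ 10·3 = 30 ≡ 4 (mod 13).
    Then x = 14 + 17·4 = 82, valid modulo lcm(17, 13) = 221: x ≡ 82 (mod 221).
  Combine with x ≡ 1 (mod 16); new modulus lcm = 3536.
    Write x = 82 + 221·t and substitute into x ≡ 1 (mod 16): 221·t ≡ 1 − 82 = -81 (mod 16).
    Reduce coefficients mod 16: 13·t ≡ 15 (mod 16).
    The inverse of 13 mod 16 is 5 (since 13·5 = 65 = 4·16 + 1), so t ≡ 5·15 = 75 ≡ 11 (mod 16).
    Then x = 82 + 221·11 = 2513, valid modulo lcm(221, 16) = 3536: x ≡ 2513 (mod 3536).
  Combine with x ≡ 0 (mod 11); new modulus lcm = 38896.
    Write x = 2513 + 3536·t and substitute into x ≡ 0 (mod 11): 3536·t ≡ 0 − 2513 = -2513 (mod 11).
    Reduce coefficients mod 11: 5·t ≡ 6 (mod 11).
    The inverse of 5 mod 11 is 9 (since 5·9 = 45 = 4·11 + 1), so t ≡ 9·6 = 54 ≡ 10 (mod 11).
    Then x = 2513 + 3536·10 = 37873, valid modulo lcm(3536, 11) = 38896: x ≡ 37873 (mod 38896).
  Combine with x ≡ 1 (mod 5); new modulus lcm = 194480.
    Write x = 37873 + 38896·t and substitute into x ≡ 1 (mod 5): 38896·t ≡ 1 − 37873 = -37872 (mod 5).
    Reduce coefficients mod 5: 1·t ≡ 3 (mod 5).
    So t ≡ 3 (mod 5).
    Then x = 37873 + 38896·3 = 154561, valid modulo lcm(38896, 5) = 194480: x ≡ 154561 (mod 194480).
Verify against each original: 154561 mod 17 = 14, 154561 mod 13 = 4, 154561 mod 16 = 1, 154561 mod 11 = 0, 154561 mod 5 = 1.

x ≡ 154561 (mod 194480).


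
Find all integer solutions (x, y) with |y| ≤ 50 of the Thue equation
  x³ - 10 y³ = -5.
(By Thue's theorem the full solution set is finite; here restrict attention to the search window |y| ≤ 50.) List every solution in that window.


The equation is x³ - 10y³ = -5. For fixed y, x³ = 10·y³ − 5, so a solution requires the RHS to be a perfect cube.
Strategy: iterate y from -50 to 50, compute RHS = 10·y³ − 5, and check whether it is a (positive or negative) perfect cube.
Check small values of y:
  y = 0: RHS = -5 is not a perfect cube.
  y = 1: RHS = 5 is not a perfect cube.
  y = -1: RHS = -15 is not a perfect cube.
  y = 2: RHS = 75 is not a perfect cube.
  y = -2: RHS = -85 is not a perfect cube.
  y = 3: RHS = 265 is not a perfect cube.
  y = -3: RHS = -275 is not a perfect cube.
Continuing the search up to |y| = 50 finds no solutions either.
No (x, y) in the scanned range satisfies the equation.

No integer solutions with |y| ≤ 50.


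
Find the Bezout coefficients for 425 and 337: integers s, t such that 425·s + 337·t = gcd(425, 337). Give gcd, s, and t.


Euclidean algorithm on (425, 337) — divide until remainder is 0:
  425 = 1 · 337 + 88
  337 = 3 · 88 + 73
  88 = 1 · 73 + 15
  73 = 4 · 15 + 13
  15 = 1 · 13 + 2
  13 = 6 · 2 + 1
  2 = 2 · 1 + 0
gcd(425, 337) = 1.
Track Bezout coefficients alongside the remainders: start with r₀ = 425 = a·1 + b·0 (s = 1, t = 0) and r₁ = 337 = a·0 + b·1 (s = 0, t = 1); each new remainder r_{k+1} = r_{k-1} − q_k·r_k inherits s_{k+1} = s_{k-1} − q_k·s_k, t_{k+1} = t_{k-1} − q_k·t_k, so r_k = a·s_k + b·t_k at every step:
  q = 1: r = 88, s = 1 − 1·0 = 1, t = 0 − 1·1 = -1  (check: 425·1 + 337·(-1) = 88)
  q = 3: r = 73, s = 0 − 3·1 = -3, t = 1 − 3·(-1) = 4  (check: 425·(-3) + 337·4 = 73)
  q = 1: r = 15, s = 1 − 1·(-3) = 4, t = -1 − 1·4 = -5  (check: 425·4 + 337·(-5) = 15)
  q = 4: r = 13, s = -3 − 4·4 = -19, t = 4 − 4·(-5) = 24  (check: 425·(-19) + 337·24 = 13)
  q = 1: r = 2, s = 4 − 1·(-19) = 23, t = -5 − 1·24 = -29  (check: 425·23 + 337·(-29) = 2)
  q = 6: r = 1, s = -19 − 6·23 = -157, t = 24 − 6·(-29) = 198  (check: 425·(-157) + 337·198 = 1)
The row with r = 1 (the gcd) gives the Bezout coefficients s = -157, t = 198.
Result: 425 · (-157) + 337 · (198) = 1.

gcd(425, 337) = 1; s = -157, t = 198 (check: 425·(-157) + 337·198 = 1).


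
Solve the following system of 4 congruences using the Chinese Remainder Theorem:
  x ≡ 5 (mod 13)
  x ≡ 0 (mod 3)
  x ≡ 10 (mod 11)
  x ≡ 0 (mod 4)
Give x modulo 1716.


Product of moduli M = 13 · 3 · 11 · 4 = 1716.
Merge one congruence at a time:
  Start: x ≡ 5 (mod 13).
  Combine with x ≡ 0 (mod 3); new modulus lcm = 39.
    Write x = 5 + 13·t and substitute into x ≡ 0 (mod 3): 13·t ≡ 0 − 5 = -5 (mod 3).
    Reduce coefficients mod 3: 1·t ≡ 1 (mod 3).
    So t ≡ 1 (mod 3).
    Then x = 5 + 13·1 = 18, valid modulo lcm(13, 3) = 39: x ≡ 18 (mod 39).
  Combine with x ≡ 10 (mod 11); new modulus lcm = 429.
    Write x = 18 + 39·t and substitute into x ≡ 10 (mod 11): 39·t ≡ 10 − 18 = -8 (mod 11).
    Reduce coefficients mod 11: 6·t ≡ 3 (mod 11).
    The inverse of 6 mod 11 is 2 (since 6·2 = 12 = 1·11 + 1), so t ≡ 2·3 = 6 ≡ 6 (mod 11).
    Then x = 18 + 39·6 = 252, valid modulo lcm(39, 11) = 429: x ≡ 252 (mod 429).
  Combine with x ≡ 0 (mod 4); new modulus lcm = 1716.
    Write x = 252 + 429·t and substitute into x ≡ 0 (mod 4): 429·t ≡ 0 − 252 = -252 (mod 4).
    Reduce coefficients mod 4: 1·t ≡ 0 (mod 4).
    So t ≡ 0 (mod 4).
    Then x = 252 + 429·0 = 252, valid modulo lcm(429, 4) = 1716: x ≡ 252 (mod 1716).
Verify against each original: 252 mod 13 = 5, 252 mod 3 = 0, 252 mod 11 = 10, 252 mod 4 = 0.

x ≡ 252 (mod 1716).


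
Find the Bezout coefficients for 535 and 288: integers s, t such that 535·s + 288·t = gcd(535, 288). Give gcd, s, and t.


Euclidean algorithm on (535, 288) — divide until remainder is 0:
  535 = 1 · 288 + 247
  288 = 1 · 247 + 41
  247 = 6 · 41 + 1
  41 = 41 · 1 + 0
gcd(535, 288) = 1.
Track Bezout coefficients alongside the remainders: start with r₀ = 535 = a·1 + b·0 (s = 1, t = 0) and r₁ = 288 = a·0 + b·1 (s = 0, t = 1); each new remainder r_{k+1} = r_{k-1} − q_k·r_k inherits s_{k+1} = s_{k-1} − q_k·s_k, t_{k+1} = t_{k-1} − q_k·t_k, so r_k = a·s_k + b·t_k at every step:
  q = 1: r = 247, s = 1 − 1·0 = 1, t = 0 − 1·1 = -1  (check: 535·1 + 288·(-1) = 247)
  q = 1: r = 41, s = 0 − 1·1 = -1, t = 1 − 1·(-1) = 2  (check: 535·(-1) + 288·2 = 41)
  q = 6: r = 1, s = 1 − 6·(-1) = 7, t = -1 − 6·2 = -13  (check: 535·7 + 288·(-13) = 1)
The row with r = 1 (the gcd) gives the Bezout coefficients s = 7, t = -13.
Result: 535 · (7) + 288 · (-13) = 1.

gcd(535, 288) = 1; s = 7, t = -13 (check: 535·7 + 288·(-13) = 1).


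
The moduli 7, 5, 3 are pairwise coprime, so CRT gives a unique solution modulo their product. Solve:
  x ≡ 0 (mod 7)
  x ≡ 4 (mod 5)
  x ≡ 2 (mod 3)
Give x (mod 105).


Moduli 7, 5, 3 are pairwise coprime; by CRT there is a unique solution modulo M = 7 · 5 · 3 = 105.
Solve pairwise, accumulating the modulus:
  Start with x ≡ 0 (mod 7).
  Combine with x ≡ 4 (mod 5): since gcd(7, 5) = 1, we get a unique residue mod 35.
    Write x = 0 + 7·t and substitute into x ≡ 4 (mod 5): 7·t ≡ 4 − 0 = 4 (mod 5).
    Reduce coefficients mod 5: 2·t ≡ 4 (mod 5).
    The inverse of 2 mod 5 is 3 (since 2·3 = 6 = 1·5 + 1), so t ≡ 3·4 = 12 ≡ 2 (mod 5).
    Then x = 0 + 7·2 = 14, valid modulo lcm(7, 5) = 35: x ≡ 14 (mod 35).
  Combine with x ≡ 2 (mod 3): since gcd(35, 3) = 1, we get a unique residue mod 105.
    Write x = 14 + 35·t and substitute into x ≡ 2 (mod 3): 35·t ≡ 2 − 14 = -12 (mod 3).
    Reduce coefficients mod 3: 2·t ≡ 0 (mod 3).
    The inverse of 2 mod 3 is 2 (since 2·2 = 4 = 1·3 + 1), so t ≡ 2·0 = 0 ≡ 0 (mod 3).
    Then x = 14 + 35·0 = 14, valid modulo lcm(35, 3) = 105: x ≡ 14 (mod 105).
Verify: 14 mod 7 = 0 ✓, 14 mod 5 = 4 ✓, 14 mod 3 = 2 ✓.

x ≡ 14 (mod 105).


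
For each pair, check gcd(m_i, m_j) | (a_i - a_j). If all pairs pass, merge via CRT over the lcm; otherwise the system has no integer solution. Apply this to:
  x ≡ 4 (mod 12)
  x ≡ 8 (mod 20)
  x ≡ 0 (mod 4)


Moduli 12, 20, 4 are not pairwise coprime, so CRT works modulo lcm(m_i) when all pairwise compatibility conditions hold.
Pairwise compatibility: gcd(m_i, m_j) must divide a_i - a_j for every pair.
Merge one congruence at a time:
  Start: x ≡ 4 (mod 12).
  Combine with x ≡ 8 (mod 20): gcd(12, 20) = 4; 8 - 4 = 4, which IS divisible by 4, so compatible.
    Write x = 4 + 12·t and substitute into x ≡ 8 (mod 20): 12·t ≡ 8 − 4 = 4 (mod 20).
    Divide the congruence (and modulus) by g = 4: 3·t ≡ 1 (mod 5).
    The inverse of 3 mod 5 is 2 (since 3·2 = 6 = 1·5 + 1), so t ≡ 2·1 = 2 ≡ 2 (mod 5).
    Then x = 4 + 12·2 = 28, valid modulo lcm(12, 20) = 60: x ≡ 28 (mod 60).
  Combine with x ≡ 0 (mod 4): gcd(60, 4) = 4; 0 - 28 = -28, which IS divisible by 4, so compatible.
    Write x = 28 + 60·t and substitute into x ≡ 0 (mod 4): 60·t ≡ 0 − 28 = -28 (mod 4).
    Divide the congruence (and modulus) by g = 4: 15·t ≡ -7 (mod 1).
    Modulo 1 every t works; take t = 0.
    Then x = 28 + 60·0 = 28, valid modulo lcm(60, 4) = 60: x ≡ 28 (mod 60).
Verify: 28 mod 12 = 4, 28 mod 20 = 8, 28 mod 4 = 0.

x ≡ 28 (mod 60).


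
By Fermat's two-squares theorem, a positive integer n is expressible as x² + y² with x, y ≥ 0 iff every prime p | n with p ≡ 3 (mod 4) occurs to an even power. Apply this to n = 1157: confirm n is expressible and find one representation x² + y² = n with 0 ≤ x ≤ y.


Step 1: Factor n = 1157 = 13 · 89.
Step 2: Check the mod-4 condition on each prime factor: 13 ≡ 1 (mod 4), exponent 1; 89 ≡ 1 (mod 4), exponent 1.
All primes ≡ 3 (mod 4) appear to even exponent (or don't appear), so by the two-squares theorem n IS expressible as a sum of two squares.
Step 3: Build a representation. Here n = 13 · 89 is a product of primes ≡ 1 (mod 4). Each prime p ≡ 1 (mod 4) is itself a sum of two squares; find a² by testing p − a² for a perfect square:
  13: 13 − 1² = 12, 13 − 2² = 9 = 3² ⇒ 13 = 2² + 3².
  89: 89 − 1² = 88, 89 − 2² = 85, 89 − 3² = 80, 89 − 4² = 73, 89 − 5² = 64 = 8² ⇒ 89 = 5² + 8².
  Combine using the Brahmagupta–Fibonacci identity (a² + b²)(c² + d²) = (ac − bd)² + (ad + bc)² = (ac + bd)² + (ad − bc)²:
  13 · 89 = 1157: from (2² + 3²)(5² + 8²), take (2·5 − 3·8, 2·8 + 3·5) = (10 − 24, 16 + 15) = (-14, 31); dropping signs (only squares matter) gives (14, 31); check 14² + 31² = 196 + 961 = 1157 ✓.
Step 4: Order so x ≤ y and verify: 14² + 31² = 196 + 961 = 1157 = n. ✓

n = 1157 = 14² + 31² (one valid representation with x ≤ y).


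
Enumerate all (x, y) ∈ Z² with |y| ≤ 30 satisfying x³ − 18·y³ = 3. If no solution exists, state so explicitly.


The equation is x³ - 18y³ = 3. For fixed y, x³ = 18·y³ + 3, so a solution requires the RHS to be a perfect cube.
Strategy: iterate y from -30 to 30, compute RHS = 18·y³ + 3, and check whether it is a (positive or negative) perfect cube.
Check small values of y:
  y = 0: RHS = 3 is not a perfect cube.
  y = 1: RHS = 21 is not a perfect cube.
  y = -1: RHS = -15 is not a perfect cube.
  y = 2: RHS = 147 is not a perfect cube.
  y = -2: RHS = -141 is not a perfect cube.
  y = 3: RHS = 489 is not a perfect cube.
  y = -3: RHS = -483 is not a perfect cube.
Continuing the search up to |y| = 30 finds no solutions either.
No (x, y) in the scanned range satisfies the equation.

No integer solutions with |y| ≤ 30.


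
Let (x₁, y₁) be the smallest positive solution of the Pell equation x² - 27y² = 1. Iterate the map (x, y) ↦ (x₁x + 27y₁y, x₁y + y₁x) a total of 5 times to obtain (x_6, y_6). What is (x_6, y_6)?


Step 1: Find the fundamental solution (x₁, y₁) of x² - 27y² = 1.
  Expand √27 as a continued fraction. a₀ = ⌊√27⌋ = 5; iterate m_{k+1} = d_k·a_k − m_k, d_{k+1} = (27 − m_{k+1}²)/d_k, a_{k+1} = ⌊(a₀ + m_{k+1})/d_{k+1}⌋ (starting m₀ = 0, d₀ = 1), with convergents p_k = a_k·p_{k-1} + p_{k-2}, q_k = a_k·q_{k-1} + q_{k-2} (p₋₁ = 1, q₋₁ = 0):
  k = 0: a₀ = 5; p₀/q₀ = 5/1; p₀² − 27·q₀² = 25 − 27 = -2.
  k = 1: m = 5, d = 2, a = ⌊(5 + 5)/2⌋ = 5; p/q = (5·5 + 1)/(5·1 + 0) = 26/5; p² − 27·q² = 676 − 675 = 1.
  The first convergent with p² − 27·q² = 1 gives the fundamental solution (x₁, y₁) = (26, 5).
Step 2: Apply the recurrence (x_{n+1}, y_{n+1}) = (x₁x_n + 27y₁y_n, x₁y_n + y₁x_n) repeatedly.
  From (x_1, y_1) = (26, 5): x_2 = 26·26 + 27·5·5 = 1351; y_2 = 26·5 + 5·26 = 260.
  From (x_2, y_2) = (1351, 260): x_3 = 26·1351 + 27·5·260 = 70226; y_3 = 26·260 + 5·1351 = 13515.
  From (x_3, y_3) = (70226, 13515): x_4 = 26·70226 + 27·5·13515 = 3650401; y_4 = 26·13515 + 5·70226 = 702520.
  From (x_4, y_4) = (3650401, 702520): x_5 = 26·3650401 + 27·5·702520 = 189750626; y_5 = 26·702520 + 5·3650401 = 36517525.
  From (x_5, y_5) = (189750626, 36517525): x_6 = 26·189750626 + 27·5·36517525 = 9863382151; y_6 = 26·36517525 + 5·189750626 = 1898208780.
Step 3: Verify x_6² - 27·y_6² = 97286307456665386801 - 97286307456665386800 = 1 (should be 1). ✓

(x_1, y_1) = (26, 5); (x_6, y_6) = (9863382151, 1898208780).


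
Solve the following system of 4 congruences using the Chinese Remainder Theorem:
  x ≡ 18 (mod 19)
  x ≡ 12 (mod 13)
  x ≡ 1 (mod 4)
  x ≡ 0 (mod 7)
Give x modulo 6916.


Product of moduli M = 19 · 13 · 4 · 7 = 6916.
Merge one congruence at a time:
  Start: x ≡ 18 (mod 19).
  Combine with x ≡ 12 (mod 13); new modulus lcm = 247.
    Write x = 18 + 19·t and substitute into x ≡ 12 (mod 13): 19·t ≡ 12 − 18 = -6 (mod 13).
    Reduce coefficients mod 13: 6·t ≡ 7 (mod 13).
    The inverse of 6 mod 13 is 11 (since 6·11 = 66 = 5·13 + 1), so t ≡ 11·7 = 77 ≡ 12 (mod 13).
    Then x = 18 + 19·12 = 246, valid modulo lcm(19, 13) = 247: x ≡ 246 (mod 247).
  Combine with x ≡ 1 (mod 4); new modulus lcm = 988.
    Write x = 246 + 247·t and substitute into x ≡ 1 (mod 4): 247·t ≡ 1 − 246 = -245 (mod 4).
    Reduce coefficients mod 4: 3·t ≡ 3 (mod 4).
    The inverse of 3 mod 4 is 3 (since 3·3 = 9 = 2·4 + 1), so t ≡ 3·3 = 9 ≡ 1 (mod 4).
    Then x = 246 + 247·1 = 493, valid modulo lcm(247, 4) = 988: x ≡ 493 (mod 988).
  Combine with x ≡ 0 (mod 7); new modulus lcm = 6916.
    Write x = 493 + 988·t and substitute into x ≡ 0 (mod 7): 988·t ≡ 0 − 493 = -493 (mod 7).
    Reduce coefficients mod 7: 1·t ≡ 4 (mod 7).
    So t ≡ 4 (mod 7).
    Then x = 493 + 988·4 = 4445, valid modulo lcm(988, 7) = 6916: x ≡ 4445 (mod 6916).
Verify against each original: 4445 mod 19 = 18, 4445 mod 13 = 12, 4445 mod 4 = 1, 4445 mod 7 = 0.

x ≡ 4445 (mod 6916).


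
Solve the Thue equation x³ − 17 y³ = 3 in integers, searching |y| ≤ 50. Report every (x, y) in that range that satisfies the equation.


The equation is x³ - 17y³ = 3. For fixed y, x³ = 17·y³ + 3, so a solution requires the RHS to be a perfect cube.
Strategy: iterate y from -50 to 50, compute RHS = 17·y³ + 3, and check whether it is a (positive or negative) perfect cube.
Check small values of y:
  y = 0: RHS = 3 is not a perfect cube.
  y = 1: RHS = 20 is not a perfect cube.
  y = -1: RHS = -14 is not a perfect cube.
  y = 2: RHS = 139 is not a perfect cube.
  y = -2: RHS = -133 is not a perfect cube.
  y = 3: RHS = 462 is not a perfect cube.
  y = -3: RHS = -456 is not a perfect cube.
Continuing the search up to |y| = 50 finds no solutions either.
No (x, y) in the scanned range satisfies the equation.

No integer solutions with |y| ≤ 50.


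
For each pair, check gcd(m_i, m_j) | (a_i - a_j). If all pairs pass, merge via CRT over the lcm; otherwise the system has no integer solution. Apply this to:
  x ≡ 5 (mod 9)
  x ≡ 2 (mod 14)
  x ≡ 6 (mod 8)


Moduli 9, 14, 8 are not pairwise coprime, so CRT works modulo lcm(m_i) when all pairwise compatibility conditions hold.
Pairwise compatibility: gcd(m_i, m_j) must divide a_i - a_j for every pair.
Merge one congruence at a time:
  Start: x ≡ 5 (mod 9).
  Combine with x ≡ 2 (mod 14): gcd(9, 14) = 1; 2 - 5 = -3, which IS divisible by 1, so compatible.
    Write x = 5 + 9·t and substitute into x ≡ 2 (mod 14): 9·t ≡ 2 − 5 = -3 (mod 14).
    Reduce coefficients mod 14: 9·t ≡ 11 (mod 14).
    The inverse of 9 mod 14 is 11 (since 9·11 = 99 = 7·14 + 1), so t ≡ 11·11 = 121 ≡ 9 (mod 14).
    Then x = 5 + 9·9 = 86, valid modulo lcm(9, 14) = 126: x ≡ 86 (mod 126).
  Combine with x ≡ 6 (mod 8): gcd(126, 8) = 2; 6 - 86 = -80, which IS divisible by 2, so compatible.
    Write x = 86 + 126·t and substitute into x ≡ 6 (mod 8): 126·t ≡ 6 − 86 = -80 (mod 8).
    Divide the congruence (and modulus) by g = 2: 63·t ≡ -40 (mod 4).
    Reduce coefficients mod 4: 3·t ≡ 0 (mod 4).
    The inverse of 3 mod 4 is 3 (since 3·3 = 9 = 2·4 + 1), so t ≡ 3·0 = 0 ≡ 0 (mod 4).
    Then x = 86 + 126·0 = 86, valid modulo lcm(126, 8) = 504: x ≡ 86 (mod 504).
Verify: 86 mod 9 = 5, 86 mod 14 = 2, 86 mod 8 = 6.

x ≡ 86 (mod 504).


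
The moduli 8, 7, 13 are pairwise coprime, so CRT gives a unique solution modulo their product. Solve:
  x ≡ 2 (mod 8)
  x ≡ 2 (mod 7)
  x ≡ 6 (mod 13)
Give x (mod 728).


Moduli 8, 7, 13 are pairwise coprime; by CRT there is a unique solution modulo M = 8 · 7 · 13 = 728.
Solve pairwise, accumulating the modulus:
  Start with x ≡ 2 (mod 8).
  Combine with x ≡ 2 (mod 7): since gcd(8, 7) = 1, we get a unique residue mod 56.
    Write x = 2 + 8·t and substitute into x ≡ 2 (mod 7): 8·t ≡ 2 − 2 = 0 (mod 7).
    Reduce coefficients mod 7: 1·t ≡ 0 (mod 7).
    So t ≡ 0 (mod 7).
    Then x = 2 + 8·0 = 2, valid modulo lcm(8, 7) = 56: x ≡ 2 (mod 56).
  Combine with x ≡ 6 (mod 13): since gcd(56, 13) = 1, we get a unique residue mod 728.
    Write x = 2 + 56·t and substitute into x ≡ 6 (mod 13): 56·t ≡ 6 − 2 = 4 (mod 13).
    Reduce coefficients mod 13: 4·t ≡ 4 (mod 13).
    The inverse of 4 mod 13 is 10 (since 4·10 = 40 = 3·13 + 1), so t ≡ 10·4 = 40 ≡ 1 (mod 13).
    Then x = 2 + 56·1 = 58, valid modulo lcm(56, 13) = 728: x ≡ 58 (mod 728).
Verify: 58 mod 8 = 2 ✓, 58 mod 7 = 2 ✓, 58 mod 13 = 6 ✓.

x ≡ 58 (mod 728).


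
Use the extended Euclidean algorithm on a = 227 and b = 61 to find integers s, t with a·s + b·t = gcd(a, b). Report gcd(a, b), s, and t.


Euclidean algorithm on (227, 61) — divide until remainder is 0:
  227 = 3 · 61 + 44
  61 = 1 · 44 + 17
  44 = 2 · 17 + 10
  17 = 1 · 10 + 7
  10 = 1 · 7 + 3
  7 = 2 · 3 + 1
  3 = 3 · 1 + 0
gcd(227, 61) = 1.
Track Bezout coefficients alongside the remainders: start with r₀ = 227 = a·1 + b·0 (s = 1, t = 0) and r₁ = 61 = a·0 + b·1 (s = 0, t = 1); each new remainder r_{k+1} = r_{k-1} − q_k·r_k inherits s_{k+1} = s_{k-1} − q_k·s_k, t_{k+1} = t_{k-1} − q_k·t_k, so r_k = a·s_k + b·t_k at every step:
  q = 3: r = 44, s = 1 − 3·0 = 1, t = 0 − 3·1 = -3  (check: 227·1 + 61·(-3) = 44)
  q = 1: r = 17, s = 0 − 1·1 = -1, t = 1 − 1·(-3) = 4  (check: 227·(-1) + 61·4 = 17)
  q = 2: r = 10, s = 1 − 2·(-1) = 3, t = -3 − 2·4 = -11  (check: 227·3 + 61·(-11) = 10)
  q = 1: r = 7, s = -1 − 1·3 = -4, t = 4 − 1·(-11) = 15  (check: 227·(-4) + 61·15 = 7)
  q = 1: r = 3, s = 3 − 1·(-4) = 7, t = -11 − 1·15 = -26  (check: 227·7 + 61·(-26) = 3)
  q = 2: r = 1, s = -4 − 2·7 = -18, t = 15 − 2·(-26) = 67  (check: 227·(-18) + 61·67 = 1)
The row with r = 1 (the gcd) gives the Bezout coefficients s = -18, t = 67.
Result: 227 · (-18) + 61 · (67) = 1.

gcd(227, 61) = 1; s = -18, t = 67 (check: 227·(-18) + 61·67 = 1).


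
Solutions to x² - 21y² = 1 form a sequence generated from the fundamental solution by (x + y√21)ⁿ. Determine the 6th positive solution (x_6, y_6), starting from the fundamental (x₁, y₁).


Step 1: Find the fundamental solution (x₁, y₁) of x² - 21y² = 1.
  Expand √21 as a continued fraction. a₀ = ⌊√21⌋ = 4; iterate m_{k+1} = d_k·a_k − m_k, d_{k+1} = (21 − m_{k+1}²)/d_k, a_{k+1} = ⌊(a₀ + m_{k+1})/d_{k+1}⌋ (starting m₀ = 0, d₀ = 1), with convergents p_k = a_k·p_{k-1} + p_{k-2}, q_k = a_k·q_{k-1} + q_{k-2} (p₋₁ = 1, q₋₁ = 0):
  k = 0: a₀ = 4; p₀/q₀ = 4/1; p₀² − 21·q₀² = 16 − 21 = -5.
  k = 1: m = 4, d = 5, a = ⌊(4 + 4)/5⌋ = 1; p/q = (1·4 + 1)/(1·1 + 0) = 5/1; p² − 21·q² = 25 − 21 = 4.
  k = 2: m = 1, d = 4, a = ⌊(4 + 1)/4⌋ = 1; p/q = (1·5 + 4)/(1·1 + 1) = 9/2; p² − 21·q² = 81 − 84 = -3.
  k = 3: m = 3, d = 3, a = ⌊(4 + 3)/3⌋ = 2; p/q = (2·9 + 5)/(2·2 + 1) = 23/5; p² − 21·q² = 529 − 525 = 4.
  k = 4: m = 3, d = 4, a = ⌊(4 + 3)/4⌋ = 1; p/q = (1·23 + 9)/(1·5 + 2) = 32/7; p² − 21·q² = 1024 − 1029 = -5.
  k = 5: m = 1, d = 5, a = ⌊(4 + 1)/5⌋ = 1; p/q = (1·32 + 23)/(1·7 + 5) = 55/12; p² − 21·q² = 3025 − 3024 = 1.
  The first convergent with p² − 21·q² = 1 gives the fundamental solution (x₁, y₁) = (55, 12).
Step 2: Apply the recurrence (x_{n+1}, y_{n+1}) = (x₁x_n + 21y₁y_n, x₁y_n + y₁x_n) repeatedly.
  From (x_1, y_1) = (55, 12): x_2 = 55·55 + 21·12·12 = 6049; y_2 = 55·12 + 12·55 = 1320.
  From (x_2, y_2) = (6049, 1320): x_3 = 55·6049 + 21·12·1320 = 665335; y_3 = 55·1320 + 12·6049 = 145188.
  From (x_3, y_3) = (665335, 145188): x_4 = 55·665335 + 21·12·145188 = 73180801; y_4 = 55·145188 + 12·665335 = 15969360.
  From (x_4, y_4) = (73180801, 15969360): x_5 = 55·73180801 + 21·12·15969360 = 8049222775; y_5 = 55·15969360 + 12·73180801 = 1756484412.
  From (x_5, y_5) = (8049222775, 1756484412): x_6 = 55·8049222775 + 21·12·1756484412 = 885341324449; y_6 = 55·1756484412 + 12·8049222775 = 193197315960.
Step 3: Verify x_6² - 21·y_6² = 783829260777109485153601 - 783829260777109485153600 = 1 (should be 1). ✓

(x_1, y_1) = (55, 12); (x_6, y_6) = (885341324449, 193197315960).


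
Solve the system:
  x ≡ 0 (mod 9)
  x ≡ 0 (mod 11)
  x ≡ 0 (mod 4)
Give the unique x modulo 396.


Moduli 9, 11, 4 are pairwise coprime; by CRT there is a unique solution modulo M = 9 · 11 · 4 = 396.
Solve pairwise, accumulating the modulus:
  Start with x ≡ 0 (mod 9).
  Combine with x ≡ 0 (mod 11): since gcd(9, 11) = 1, we get a unique residue mod 99.
    Write x = 0 + 9·t and substitute into x ≡ 0 (mod 11): 9·t ≡ 0 − 0 = 0 (mod 11).
    The inverse of 9 mod 11 is 5 (since 9·5 = 45 = 4·11 + 1), so t ≡ 5·0 = 0 ≡ 0 (mod 11).
    Then x = 0 + 9·0 = 0, valid modulo lcm(9, 11) = 99: x ≡ 0 (mod 99).
  Combine with x ≡ 0 (mod 4): since gcd(99, 4) = 1, we get a unique residue mod 396.
    Write x = 0 + 99·t and substitute into x ≡ 0 (mod 4): 99·t ≡ 0 − 0 = 0 (mod 4).
    Reduce coefficients mod 4: 3·t ≡ 0 (mod 4).
    The inverse of 3 mod 4 is 3 (since 3·3 = 9 = 2·4 + 1), so t ≡ 3·0 = 0 ≡ 0 (mod 4).
    Then x = 0 + 99·0 = 0, valid modulo lcm(99, 4) = 396: x ≡ 0 (mod 396).
Verify: 0 mod 9 = 0 ✓, 0 mod 11 = 0 ✓, 0 mod 4 = 0 ✓.

x ≡ 0 (mod 396).


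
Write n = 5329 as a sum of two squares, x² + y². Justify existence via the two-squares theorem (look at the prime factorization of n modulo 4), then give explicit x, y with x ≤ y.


Step 1: Factor n = 5329 = 73^2.
Step 2: Check the mod-4 condition on each prime factor: 73 ≡ 1 (mod 4), exponent 2.
All primes ≡ 3 (mod 4) appear to even exponent (or don't appear), so by the two-squares theorem n IS expressible as a sum of two squares.
Step 3: Build a representation. Here n = 73 · 73 is a product of primes ≡ 1 (mod 4). Each prime p ≡ 1 (mod 4) is itself a sum of two squares; find a² by testing p − a² for a perfect square:
  73: 73 − 1² = 72, 73 − 2² = 69, 73 − 3² = 64 = 8² ⇒ 73 = 3² + 8².
  Combine using the Brahmagupta–Fibonacci identity (a² + b²)(c² + d²) = (ac − bd)² + (ad + bc)² = (ac + bd)² + (ad − bc)²:
  73 · 73 = 5329: from (3² + 8²)(3² + 8²), take (3·3 − 8·8, 3·8 + 8·3) = (9 − 64, 24 + 24) = (-55, 48); dropping signs (only squares matter) gives (55, 48); check 55² + 48² = 3025 + 2304 = 5329 ✓.
Step 4: Order so x ≤ y and verify: 48² + 55² = 2304 + 3025 = 5329 = n. ✓

n = 5329 = 48² + 55² (one valid representation with x ≤ y).


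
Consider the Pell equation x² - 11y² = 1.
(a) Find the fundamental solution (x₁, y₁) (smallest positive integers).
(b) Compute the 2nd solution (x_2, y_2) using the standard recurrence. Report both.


Step 1: Find the fundamental solution (x₁, y₁) of x² - 11y² = 1.
  Expand √11 as a continued fraction. a₀ = ⌊√11⌋ = 3; iterate m_{k+1} = d_k·a_k − m_k, d_{k+1} = (11 − m_{k+1}²)/d_k, a_{k+1} = ⌊(a₀ + m_{k+1})/d_{k+1}⌋ (starting m₀ = 0, d₀ = 1), with convergents p_k = a_k·p_{k-1} + p_{k-2}, q_k = a_k·q_{k-1} + q_{k-2} (p₋₁ = 1, q₋₁ = 0):
  k = 0: a₀ = 3; p₀/q₀ = 3/1; p₀² − 11·q₀² = 9 − 11 = -2.
  k = 1: m = 3, d = 2, a = ⌊(3 + 3)/2⌋ = 3; p/q = (3·3 + 1)/(3·1 + 0) = 10/3; p² − 11·q² = 100 − 99 = 1.
  The first convergent with p² − 11·q² = 1 gives the fundamental solution (x₁, y₁) = (10, 3).
Step 2: Apply the recurrence (x_{n+1}, y_{n+1}) = (x₁x_n + 11y₁y_n, x₁y_n + y₁x_n) repeatedly.
  From (x_1, y_1) = (10, 3): x_2 = 10·10 + 11·3·3 = 199; y_2 = 10·3 + 3·10 = 60.
Step 3: Verify x_2² - 11·y_2² = 39601 - 39600 = 1 (should be 1). ✓

(x_1, y_1) = (10, 3); (x_2, y_2) = (199, 60).


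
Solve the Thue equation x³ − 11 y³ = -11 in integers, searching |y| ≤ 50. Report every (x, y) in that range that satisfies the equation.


The equation is x³ - 11y³ = -11. For fixed y, x³ = 11·y³ − 11, so a solution requires the RHS to be a perfect cube.
Strategy: iterate y from -50 to 50, compute RHS = 11·y³ − 11, and check whether it is a (positive or negative) perfect cube.
Check small values of y:
  y = 0: RHS = -11 is not a perfect cube.
  y = 1: RHS = 0 = (0)³ ⇒ x = 0 works.
  y = -1: RHS = -22 is not a perfect cube.
  y = 2: RHS = 77 is not a perfect cube.
  y = -2: RHS = -99 is not a perfect cube.
  y = 3: RHS = 286 is not a perfect cube.
  y = -3: RHS = -308 is not a perfect cube.
Continuing the search up to |y| = 50 finds no further solutions beyond those listed.
Collected solutions: (0, 1).

Solutions (with |y| ≤ 50): (0, 1).


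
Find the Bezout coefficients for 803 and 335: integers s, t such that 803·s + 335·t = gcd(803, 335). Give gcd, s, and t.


Euclidean algorithm on (803, 335) — divide until remainder is 0:
  803 = 2 · 335 + 133
  335 = 2 · 133 + 69
  133 = 1 · 69 + 64
  69 = 1 · 64 + 5
  64 = 12 · 5 + 4
  5 = 1 · 4 + 1
  4 = 4 · 1 + 0
gcd(803, 335) = 1.
Track Bezout coefficients alongside the remainders: start with r₀ = 803 = a·1 + b·0 (s = 1, t = 0) and r₁ = 335 = a·0 + b·1 (s = 0, t = 1); each new remainder r_{k+1} = r_{k-1} − q_k·r_k inherits s_{k+1} = s_{k-1} − q_k·s_k, t_{k+1} = t_{k-1} − q_k·t_k, so r_k = a·s_k + b·t_k at every step:
  q = 2: r = 133, s = 1 − 2·0 = 1, t = 0 − 2·1 = -2  (check: 803·1 + 335·(-2) = 133)
  q = 2: r = 69, s = 0 − 2·1 = -2, t = 1 − 2·(-2) = 5  (check: 803·(-2) + 335·5 = 69)
  q = 1: r = 64, s = 1 − 1·(-2) = 3, t = -2 − 1·5 = -7  (check: 803·3 + 335·(-7) = 64)
  q = 1: r = 5, s = -2 − 1·3 = -5, t = 5 − 1·(-7) = 12  (check: 803·(-5) + 335·12 = 5)
  q = 12: r = 4, s = 3 − 12·(-5) = 63, t = -7 − 12·12 = -151  (check: 803·63 + 335·(-151) = 4)
  q = 1: r = 1, s = -5 − 1·63 = -68, t = 12 − 1·(-151) = 163  (check: 803·(-68) + 335·163 = 1)
The row with r = 1 (the gcd) gives the Bezout coefficients s = -68, t = 163.
Result: 803 · (-68) + 335 · (163) = 1.

gcd(803, 335) = 1; s = -68, t = 163 (check: 803·(-68) + 335·163 = 1).


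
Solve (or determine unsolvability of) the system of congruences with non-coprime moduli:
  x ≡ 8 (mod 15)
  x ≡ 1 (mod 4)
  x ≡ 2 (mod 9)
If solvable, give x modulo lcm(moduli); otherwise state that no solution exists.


Moduli 15, 4, 9 are not pairwise coprime, so CRT works modulo lcm(m_i) when all pairwise compatibility conditions hold.
Pairwise compatibility: gcd(m_i, m_j) must divide a_i - a_j for every pair.
Merge one congruence at a time:
  Start: x ≡ 8 (mod 15).
  Combine with x ≡ 1 (mod 4): gcd(15, 4) = 1; 1 - 8 = -7, which IS divisible by 1, so compatible.
    Write x = 8 + 15·t and substitute into x ≡ 1 (mod 4): 15·t ≡ 1 − 8 = -7 (mod 4).
    Reduce coefficients mod 4: 3·t ≡ 1 (mod 4).
    The inverse of 3 mod 4 is 3 (since 3·3 = 9 = 2·4 + 1), so t ≡ 3·1 = 3 ≡ 3 (mod 4).
    Then x = 8 + 15·3 = 53, valid modulo lcm(15, 4) = 60: x ≡ 53 (mod 60).
  Combine with x ≡ 2 (mod 9): gcd(60, 9) = 3; 2 - 53 = -51, which IS divisible by 3, so compatible.
    Write x = 53 + 60·t and substitute into x ≡ 2 (mod 9): 60·t ≡ 2 − 53 = -51 (mod 9).
    Divide the congruence (and modulus) by g = 3: 20·t ≡ -17 (mod 3).
    Reduce coefficients mod 3: 2·t ≡ 1 (mod 3).
    The inverse of 2 mod 3 is 2 (since 2·2 = 4 = 1·3 + 1), so t ≡ 2·1 = 2 ≡ 2 (mod 3).
    Then x = 53 + 60·2 = 173, valid modulo lcm(60, 9) = 180: x ≡ 173 (mod 180).
Verify: 173 mod 15 = 8, 173 mod 4 = 1, 173 mod 9 = 2.

x ≡ 173 (mod 180).


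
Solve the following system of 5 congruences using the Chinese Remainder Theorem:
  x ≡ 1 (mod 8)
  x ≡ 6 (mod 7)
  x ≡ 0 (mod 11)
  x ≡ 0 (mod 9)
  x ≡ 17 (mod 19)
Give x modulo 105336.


Product of moduli M = 8 · 7 · 11 · 9 · 19 = 105336.
Merge one congruence at a time:
  Start: x ≡ 1 (mod 8).
  Combine with x ≡ 6 (mod 7); new modulus lcm = 56.
    Write x = 1 + 8·t and substitute into x ≡ 6 (mod 7): 8·t ≡ 6 − 1 = 5 (mod 7).
    Reduce coefficients mod 7: 1·t ≡ 5 (mod 7).
    So t ≡ 5 (mod 7).
    Then x = 1 + 8·5 = 41, valid modulo lcm(8, 7) = 56: x ≡ 41 (mod 56).
  Combine with x ≡ 0 (mod 11); new modulus lcm = 616.
    Write x = 41 + 56·t and substitute into x ≡ 0 (mod 11): 56·t ≡ 0 − 41 = -41 (mod 11).
    Reduce coefficients mod 11: 1·t ≡ 3 (mod 11).
    So t ≡ 3 (mod 11).
    Then x = 41 + 56·3 = 209, valid modulo lcm(56, 11) = 616: x ≡ 209 (mod 616).
  Combine with x ≡ 0 (mod 9); new modulus lcm = 5544.
    Write x = 209 + 616·t and substitute into x ≡ 0 (mod 9): 616·t ≡ 0 − 209 = -209 (mod 9).
    Reduce coefficients mod 9: 4·t ≡ 7 (mod 9).
    The inverse of 4 mod 9 is 7 (since 4·7 = 28 = 3·9 + 1), so t ≡ 7·7 = 49 ≡ 4 (mod 9).
    Then x = 209 + 616·4 = 2673, valid modulo lcm(616, 9) = 5544: x ≡ 2673 (mod 5544).
  Combine with x ≡ 17 (mod 19); new modulus lcm = 105336.
    Write x = 2673 + 5544·t and substitute into x ≡ 17 (mod 19): 5544·t ≡ 17 − 2673 = -2656 (mod 19).
    Reduce coefficients mod 19: 15·t ≡ 4 (mod 19).
    The inverse of 15 mod 19 is 14 (since 15·14 = 210 = 11·19 + 1), so t ≡ 14·4 = 56 ≡ 18 (mod 19).
    Then x = 2673 + 5544·18 = 102465, valid modulo lcm(5544, 19) = 105336: x ≡ 102465 (mod 105336).
Verify against each original: 102465 mod 8 = 1, 102465 mod 7 = 6, 102465 mod 11 = 0, 102465 mod 9 = 0, 102465 mod 19 = 17.

x ≡ 102465 (mod 105336).


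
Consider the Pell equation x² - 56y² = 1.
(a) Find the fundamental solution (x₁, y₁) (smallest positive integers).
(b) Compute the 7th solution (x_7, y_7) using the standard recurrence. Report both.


Step 1: Find the fundamental solution (x₁, y₁) of x² - 56y² = 1.
  Expand √56 as a continued fraction. a₀ = ⌊√56⌋ = 7; iterate m_{k+1} = d_k·a_k − m_k, d_{k+1} = (56 − m_{k+1}²)/d_k, a_{k+1} = ⌊(a₀ + m_{k+1})/d_{k+1}⌋ (starting m₀ = 0, d₀ = 1), with convergents p_k = a_k·p_{k-1} + p_{k-2}, q_k = a_k·q_{k-1} + q_{k-2} (p₋₁ = 1, q₋₁ = 0):
  k = 0: a₀ = 7; p₀/q₀ = 7/1; p₀² − 56·q₀² = 49 − 56 = -7.
  k = 1: m = 7, d = 7, a = ⌊(7 + 7)/7⌋ = 2; p/q = (2·7 + 1)/(2·1 + 0) = 15/2; p² − 56·q² = 225 − 224 = 1.
  The first convergent with p² − 56·q² = 1 gives the fundamental solution (x₁, y₁) = (15, 2).
Step 2: Apply the recurrence (x_{n+1}, y_{n+1}) = (x₁x_n + 56y₁y_n, x₁y_n + y₁x_n) repeatedly.
  From (x_1, y_1) = (15, 2): x_2 = 15·15 + 56·2·2 = 449; y_2 = 15·2 + 2·15 = 60.
  From (x_2, y_2) = (449, 60): x_3 = 15·449 + 56·2·60 = 13455; y_3 = 15·60 + 2·449 = 1798.
  From (x_3, y_3) = (13455, 1798): x_4 = 15·13455 + 56·2·1798 = 403201; y_4 = 15·1798 + 2·13455 = 53880.
  From (x_4, y_4) = (403201, 53880): x_5 = 15·403201 + 56·2·53880 = 12082575; y_5 = 15·53880 + 2·403201 = 1614602.
  From (x_5, y_5) = (12082575, 1614602): x_6 = 15·12082575 + 56·2·1614602 = 362074049; y_6 = 15·1614602 + 2·12082575 = 48384180.
  From (x_6, y_6) = (362074049, 48384180): x_7 = 15·362074049 + 56·2·48384180 = 10850138895; y_7 = 15·48384180 + 2·362074049 = 1449910798.
Step 3: Verify x_7² - 56·y_7² = 117725514040791821025 - 117725514040791821024 = 1 (should be 1). ✓

(x_1, y_1) = (15, 2); (x_7, y_7) = (10850138895, 1449910798).


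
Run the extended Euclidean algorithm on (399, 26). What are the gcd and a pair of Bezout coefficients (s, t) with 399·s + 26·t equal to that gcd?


Euclidean algorithm on (399, 26) — divide until remainder is 0:
  399 = 15 · 26 + 9
  26 = 2 · 9 + 8
  9 = 1 · 8 + 1
  8 = 8 · 1 + 0
gcd(399, 26) = 1.
Track Bezout coefficients alongside the remainders: start with r₀ = 399 = a·1 + b·0 (s = 1, t = 0) and r₁ = 26 = a·0 + b·1 (s = 0, t = 1); each new remainder r_{k+1} = r_{k-1} − q_k·r_k inherits s_{k+1} = s_{k-1} − q_k·s_k, t_{k+1} = t_{k-1} − q_k·t_k, so r_k = a·s_k + b·t_k at every step:
  q = 15: r = 9, s = 1 − 15·0 = 1, t = 0 − 15·1 = -15  (check: 399·1 + 26·(-15) = 9)
  q = 2: r = 8, s = 0 − 2·1 = -2, t = 1 − 2·(-15) = 31  (check: 399·(-2) + 26·31 = 8)
  q = 1: r = 1, s = 1 − 1·(-2) = 3, t = -15 − 1·31 = -46  (check: 399·3 + 26·(-46) = 1)
The row with r = 1 (the gcd) gives the Bezout coefficients s = 3, t = -46.
Result: 399 · (3) + 26 · (-46) = 1.

gcd(399, 26) = 1; s = 3, t = -46 (check: 399·3 + 26·(-46) = 1).


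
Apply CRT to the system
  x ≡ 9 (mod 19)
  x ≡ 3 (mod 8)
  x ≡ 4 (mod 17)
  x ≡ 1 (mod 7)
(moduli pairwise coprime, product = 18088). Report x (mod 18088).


Product of moduli M = 19 · 8 · 17 · 7 = 18088.
Merge one congruence at a time:
  Start: x ≡ 9 (mod 19).
  Combine with x ≡ 3 (mod 8); new modulus lcm = 152.
    Write x = 9 + 19·t and substitute into x ≡ 3 (mod 8): 19·t ≡ 3 − 9 = -6 (mod 8).
    Reduce coefficients mod 8: 3·t ≡ 2 (mod 8).
    The inverse of 3 mod 8 is 3 (since 3·3 = 9 = 1·8 + 1), so t ≡ 3·2 = 6 ≡ 6 (mod 8).
    Then x = 9 + 19·6 = 123, valid modulo lcm(19, 8) = 152: x ≡ 123 (mod 152).
  Combine with x ≡ 4 (mod 17); new modulus lcm = 2584.
    Write x = 123 + 152·t and substitute into x ≡ 4 (mod 17): 152·t ≡ 4 − 123 = -119 (mod 17).
    Reduce coefficients mod 17: 16·t ≡ 0 (mod 17).
    The inverse of 16 mod 17 is 16 (since 16·16 = 256 = 15·17 + 1), so t ≡ 16·0 = 0 ≡ 0 (mod 17).
    Then x = 123 + 152·0 = 123, valid modulo lcm(152, 17) = 2584: x ≡ 123 (mod 2584).
  Combine with x ≡ 1 (mod 7); new modulus lcm = 18088.
    Write x = 123 + 2584·t and substitute into x ≡ 1 (mod 7): 2584·t ≡ 1 − 123 = -122 (mod 7).
    Reduce coefficients mod 7: 1·t ≡ 4 (mod 7).
    So t ≡ 4 (mod 7).
    Then x = 123 + 2584·4 = 10459, valid modulo lcm(2584, 7) = 18088: x ≡ 10459 (mod 18088).
Verify against each original: 10459 mod 19 = 9, 10459 mod 8 = 3, 10459 mod 17 = 4, 10459 mod 7 = 1.

x ≡ 10459 (mod 18088).


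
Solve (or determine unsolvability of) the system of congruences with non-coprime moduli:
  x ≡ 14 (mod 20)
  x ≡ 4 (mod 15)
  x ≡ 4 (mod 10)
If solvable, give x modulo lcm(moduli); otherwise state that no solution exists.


Moduli 20, 15, 10 are not pairwise coprime, so CRT works modulo lcm(m_i) when all pairwise compatibility conditions hold.
Pairwise compatibility: gcd(m_i, m_j) must divide a_i - a_j for every pair.
Merge one congruence at a time:
  Start: x ≡ 14 (mod 20).
  Combine with x ≡ 4 (mod 15): gcd(20, 15) = 5; 4 - 14 = -10, which IS divisible by 5, so compatible.
    Write x = 14 + 20·t and substitute into x ≡ 4 (mod 15): 20·t ≡ 4 − 14 = -10 (mod 15).
    Divide the congruence (and modulus) by g = 5: 4·t ≡ -2 (mod 3).
    Reduce coefficients mod 3: 1·t ≡ 1 (mod 3).
    So t ≡ 1 (mod 3).
    Then x = 14 + 20·1 = 34, valid modulo lcm(20, 15) = 60: x ≡ 34 (mod 60).
  Combine with x ≡ 4 (mod 10): gcd(60, 10) = 10; 4 - 34 = -30, which IS divisible by 10, so compatible.
    Write x = 34 + 60·t and substitute into x ≡ 4 (mod 10): 60·t ≡ 4 − 34 = -30 (mod 10).
    Divide the congruence (and modulus) by g = 10: 6·t ≡ -3 (mod 1).
    Modulo 1 every t works; take t = 0.
    Then x = 34 + 60·0 = 34, valid modulo lcm(60, 10) = 60: x ≡ 34 (mod 60).
Verify: 34 mod 20 = 14, 34 mod 15 = 4, 34 mod 10 = 4.

x ≡ 34 (mod 60).
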